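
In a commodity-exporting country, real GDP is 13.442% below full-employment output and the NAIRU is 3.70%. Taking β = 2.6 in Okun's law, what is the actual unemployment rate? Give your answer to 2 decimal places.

8.87%

From Okun's law, u - u* = -(output gap)/β = -(-13.442)/2.6 = 5.17 points.
So u = 3.7 + 5.17 = 8.87%.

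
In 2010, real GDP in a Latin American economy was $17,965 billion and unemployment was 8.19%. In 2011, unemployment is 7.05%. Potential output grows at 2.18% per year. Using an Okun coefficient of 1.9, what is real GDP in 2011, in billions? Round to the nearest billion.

Δu = 7.05 - 8.19 = -1.14 points.
Okun's law (growth form): g_Y = g_Y* - β × Δu = 2.18 - 1.9 × (-1.14) = 2.18 + 2.166 = 4.346%.
Real GDP in the next year = 17965 × (1 + 4.346/100) = 17965 × 1.04346 ≈ 18746 billion.

$18,746 billion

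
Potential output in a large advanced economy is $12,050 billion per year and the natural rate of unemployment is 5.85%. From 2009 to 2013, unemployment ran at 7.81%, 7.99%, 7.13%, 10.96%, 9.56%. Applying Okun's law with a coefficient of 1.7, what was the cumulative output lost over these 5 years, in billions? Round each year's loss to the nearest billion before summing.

Year 2009: gap = -1.7 × (7.81 - 5.85) = -3.332%, loss ≈ 12050 × 3.332/100 ≈ 402.
Year 2010: gap = -1.7 × (7.99 - 5.85) = -3.638%, loss ≈ 12050 × 3.638/100 ≈ 438.
Year 2011: gap = -1.7 × (7.13 - 5.85) = -2.176%, loss ≈ 12050 × 2.176/100 ≈ 262.
Year 2012: gap = -1.7 × (10.96 - 5.85) = -8.687%, loss ≈ 12050 × 8.687/100 ≈ 1047.
Year 2013: gap = -1.7 × (9.56 - 5.85) = -6.307%, loss ≈ 12050 × 6.307/100 ≈ 760.
Total lost output = 402 + 438 + 262 + 1047 + 760 = 2909 billion.

$2,909 billion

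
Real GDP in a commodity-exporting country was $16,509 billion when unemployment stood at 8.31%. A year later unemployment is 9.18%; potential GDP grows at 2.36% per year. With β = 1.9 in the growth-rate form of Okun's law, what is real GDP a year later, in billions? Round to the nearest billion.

Δu = 9.18 - 8.31 = 0.87 points.
Okun's law (growth form): g_Y = g_Y* - β × Δu = 2.36 - 1.9 × (0.87) = 2.36 - 1.653 = 0.707%.
Real GDP in the next year = 16509 × (1 + 0.707/100) = 16509 × 1.00707 ≈ 16626 billion.

$16,626 billion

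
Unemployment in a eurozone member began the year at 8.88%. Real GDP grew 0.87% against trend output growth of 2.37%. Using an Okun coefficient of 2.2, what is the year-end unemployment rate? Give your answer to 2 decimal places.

Growth-rate Okun's law: g_Y = g_Y* - β × Δu, so Δu = (g_Y* - g_Y)/β.
Δu = (2.37 - 0.87)/2.2 = 1.5/2.2 = 0.68 percentage points.
Year-end unemployment = 8.88 + 0.68 = 9.56%.

9.56%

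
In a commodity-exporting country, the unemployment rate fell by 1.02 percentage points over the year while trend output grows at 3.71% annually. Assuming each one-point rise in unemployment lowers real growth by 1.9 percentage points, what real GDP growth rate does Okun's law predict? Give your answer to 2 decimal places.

Growth-rate Okun's law: g_Y = g_Y* - β × Δu.
g_Y = 3.71 - 1.9 × (-1.02) = 3.71 + 1.938 = 5.648%, i.e. 5.65% to 2 d.p.

5.65%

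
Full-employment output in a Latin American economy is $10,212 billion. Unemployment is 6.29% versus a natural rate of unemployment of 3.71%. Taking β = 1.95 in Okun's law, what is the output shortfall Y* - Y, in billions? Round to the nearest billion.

Output gap = -1.95 × (6.29 - 3.71) = -1.95 × 2.58 = -5.031%.
Actual GDP ≈ 10212 × 0.94969 ≈ 9698 billion, so the shortfall is 10212 - 9698 = 514 billion.

$514 billion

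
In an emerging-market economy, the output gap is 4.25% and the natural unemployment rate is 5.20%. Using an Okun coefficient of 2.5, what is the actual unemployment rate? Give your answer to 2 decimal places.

From Okun's law, u - u* = -(output gap)/β = -(4.25)/2.5 = -1.7 points.
So u = 5.2 - 1.7 = 3.50%.

3.50%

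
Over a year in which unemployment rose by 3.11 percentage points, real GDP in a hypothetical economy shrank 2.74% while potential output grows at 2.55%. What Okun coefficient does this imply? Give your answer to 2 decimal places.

Growth form: g_Y = g_Y* - β × Δu, so β = (g_Y* - g_Y)/Δu.
β = (2.55 + 2.74)/3.11 = 5.29/3.11 = 1.70.

β ≈ 1.70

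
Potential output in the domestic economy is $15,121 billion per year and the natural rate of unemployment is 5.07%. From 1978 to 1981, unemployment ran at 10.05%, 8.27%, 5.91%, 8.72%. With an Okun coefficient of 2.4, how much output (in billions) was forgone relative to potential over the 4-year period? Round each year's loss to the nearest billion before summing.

$4,598 billion

Year 1978: gap = -2.4 × (10.05 - 5.07) = -11.952%, loss ≈ 15121 × 11.952/100 ≈ 1807.
Year 1979: gap = -2.4 × (8.27 - 5.07) = -7.68%, loss ≈ 15121 × 7.68/100 ≈ 1161.
Year 1980: gap = -2.4 × (5.91 - 5.07) = -2.016%, loss ≈ 15121 × 2.016/100 ≈ 305.
Year 1981: gap = -2.4 × (8.72 - 5.07) = -8.76%, loss ≈ 15121 × 8.76/100 ≈ 1325.
Total lost output = 1807 + 1161 + 305 + 1325 = 4598 billion.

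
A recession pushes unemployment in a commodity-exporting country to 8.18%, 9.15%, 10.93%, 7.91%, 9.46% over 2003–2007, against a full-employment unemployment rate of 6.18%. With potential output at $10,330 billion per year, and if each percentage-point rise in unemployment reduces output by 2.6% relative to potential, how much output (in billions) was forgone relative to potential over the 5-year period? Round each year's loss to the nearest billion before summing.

$3,957 billion

Year 2003: gap = -2.6 × (8.18 - 6.18) = -5.2%, loss ≈ 10330 × 5.2/100 ≈ 537.
Year 2004: gap = -2.6 × (9.15 - 6.18) = -7.722%, loss ≈ 10330 × 7.722/100 ≈ 798.
Year 2005: gap = -2.6 × (10.93 - 6.18) = -12.35%, loss ≈ 10330 × 12.35/100 ≈ 1276.
Year 2006: gap = -2.6 × (7.91 - 6.18) = -4.498%, loss ≈ 10330 × 4.498/100 ≈ 465.
Year 2007: gap = -2.6 × (9.46 - 6.18) = -8.528%, loss ≈ 10330 × 8.528/100 ≈ 881.
Total lost output = 537 + 798 + 1276 + 465 + 881 = 3957 billion.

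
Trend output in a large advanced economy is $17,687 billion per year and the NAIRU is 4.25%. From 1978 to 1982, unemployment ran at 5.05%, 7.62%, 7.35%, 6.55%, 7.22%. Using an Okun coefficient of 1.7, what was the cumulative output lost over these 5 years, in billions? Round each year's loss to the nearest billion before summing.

Year 1978: gap = -1.7 × (5.05 - 4.25) = -1.36%, loss ≈ 17687 × 1.36/100 ≈ 241.
Year 1979: gap = -1.7 × (7.62 - 4.25) = -5.729%, loss ≈ 17687 × 5.729/100 ≈ 1013.
Year 1980: gap = -1.7 × (7.35 - 4.25) = -5.27%, loss ≈ 17687 × 5.27/100 ≈ 932.
Year 1981: gap = -1.7 × (6.55 - 4.25) = -3.91%, loss ≈ 17687 × 3.91/100 ≈ 692.
Year 1982: gap = -1.7 × (7.22 - 4.25) = -5.049%, loss ≈ 17687 × 5.049/100 ≈ 893.
Total lost output = 241 + 1013 + 932 + 692 + 893 = 3771 billion.

$3,771 billion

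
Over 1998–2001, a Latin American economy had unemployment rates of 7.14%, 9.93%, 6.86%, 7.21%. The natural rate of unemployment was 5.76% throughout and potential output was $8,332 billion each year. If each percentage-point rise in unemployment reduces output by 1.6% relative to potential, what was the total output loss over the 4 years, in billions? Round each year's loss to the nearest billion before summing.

$1,080 billion

Year 1998: gap = -1.6 × (7.14 - 5.76) = -2.208%, loss ≈ 8332 × 2.208/100 ≈ 184.
Year 1999: gap = -1.6 × (9.93 - 5.76) = -6.672%, loss ≈ 8332 × 6.672/100 ≈ 556.
Year 2000: gap = -1.6 × (6.86 - 5.76) = -1.76%, loss ≈ 8332 × 1.76/100 ≈ 147.
Year 2001: gap = -1.6 × (7.21 - 5.76) = -2.32%, loss ≈ 8332 × 2.32/100 ≈ 193.
Total lost output = 184 + 556 + 147 + 193 = 1080 billion.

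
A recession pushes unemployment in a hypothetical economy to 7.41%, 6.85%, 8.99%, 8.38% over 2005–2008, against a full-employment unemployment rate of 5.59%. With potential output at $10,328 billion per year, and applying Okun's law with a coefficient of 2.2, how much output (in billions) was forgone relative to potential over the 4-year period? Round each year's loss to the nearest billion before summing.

$2,107 billion

Year 2005: gap = -2.2 × (7.41 - 5.59) = -4.004%, loss ≈ 10328 × 4.004/100 ≈ 414.
Year 2006: gap = -2.2 × (6.85 - 5.59) = -2.772%, loss ≈ 10328 × 2.772/100 ≈ 286.
Year 2007: gap = -2.2 × (8.99 - 5.59) = -7.48%, loss ≈ 10328 × 7.48/100 ≈ 773.
Year 2008: gap = -2.2 × (8.38 - 5.59) = -6.138%, loss ≈ 10328 × 6.138/100 ≈ 634.
Total lost output = 414 + 286 + 773 + 634 = 2107 billion.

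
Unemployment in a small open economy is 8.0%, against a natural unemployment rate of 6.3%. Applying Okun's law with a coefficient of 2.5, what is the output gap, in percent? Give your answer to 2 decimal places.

-4.25%

The unemployment gap is 8 - 6.3 = 1.7 percentage points.
Okun's law gives an output gap of -2.5 × 1.7 = -4.25%, i.e. 4.25% below potential.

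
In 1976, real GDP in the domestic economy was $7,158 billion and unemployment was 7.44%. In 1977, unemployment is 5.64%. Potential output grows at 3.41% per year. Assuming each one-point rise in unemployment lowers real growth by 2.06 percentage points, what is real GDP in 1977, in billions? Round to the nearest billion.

Δu = 5.64 - 7.44 = -1.8 points.
Okun's law (growth form): g_Y = g_Y* - β × Δu = 3.41 - 2.06 × (-1.80) = 3.41 + 3.708 = 7.118%.
Real GDP in the next year = 7158 × (1 + 7.118/100) = 7158 × 1.07118 ≈ 7668 billion.

$7,668 billion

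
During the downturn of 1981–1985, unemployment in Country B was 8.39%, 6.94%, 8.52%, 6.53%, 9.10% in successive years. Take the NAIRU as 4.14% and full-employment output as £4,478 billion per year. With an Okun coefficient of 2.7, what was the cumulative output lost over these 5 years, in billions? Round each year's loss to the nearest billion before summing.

£2,272 billion

Year 1981: gap = -2.7 × (8.39 - 4.14) = -11.475%, loss ≈ 4478 × 11.475/100 ≈ 514.
Year 1982: gap = -2.7 × (6.94 - 4.14) = -7.56%, loss ≈ 4478 × 7.56/100 ≈ 339.
Year 1983: gap = -2.7 × (8.52 - 4.14) = -11.826%, loss ≈ 4478 × 11.826/100 ≈ 530.
Year 1984: gap = -2.7 × (6.53 - 4.14) = -6.453%, loss ≈ 4478 × 6.453/100 ≈ 289.
Year 1985: gap = -2.7 × (9.1 - 4.14) = -13.392%, loss ≈ 4478 × 13.392/100 ≈ 600.
Total lost output = 514 + 339 + 530 + 289 + 600 = 2272 billion.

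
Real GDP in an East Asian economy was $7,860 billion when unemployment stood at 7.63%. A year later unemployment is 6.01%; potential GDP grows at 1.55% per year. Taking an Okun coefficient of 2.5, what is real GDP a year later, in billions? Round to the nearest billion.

Δu = 6.01 - 7.63 = -1.62 points.
Okun's law (growth form): g_Y = g_Y* - β × Δu = 1.55 - 2.5 × (-1.62) = 1.55 + 4.05 = 5.6%.
Real GDP in the next year = 7860 × (1 + 5.6/100) = 7860 × 1.056 ≈ 8300 billion.

$8,300 billion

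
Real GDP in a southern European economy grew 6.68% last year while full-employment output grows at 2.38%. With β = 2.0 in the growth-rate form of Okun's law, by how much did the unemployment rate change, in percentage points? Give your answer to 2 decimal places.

Growth-rate Okun's law: g_Y = g_Y* - β × Δu, so Δu = (g_Y* - g_Y)/β.
Δu = (2.38 - 6.68)/2.0 = -4.3/2.0 = -2.15 percentage points.

-2.15 percentage points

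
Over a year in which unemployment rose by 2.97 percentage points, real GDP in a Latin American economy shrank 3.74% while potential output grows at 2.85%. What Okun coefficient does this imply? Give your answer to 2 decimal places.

Growth form: g_Y = g_Y* - β × Δu, so β = (g_Y* - g_Y)/Δu.
β = (2.85 + 3.74)/2.97 = 6.59/2.97 = 2.22.

β ≈ 2.22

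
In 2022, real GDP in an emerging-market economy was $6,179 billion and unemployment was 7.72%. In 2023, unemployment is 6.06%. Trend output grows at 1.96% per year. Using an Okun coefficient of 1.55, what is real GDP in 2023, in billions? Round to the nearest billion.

Δu = 6.06 - 7.72 = -1.66 points.
Okun's law (growth form): g_Y = g_Y* - β × Δu = 1.96 - 1.55 × (-1.66) = 1.96 + 2.573 = 4.533%.
Real GDP in the next year = 6179 × (1 + 4.533/100) = 6179 × 1.04533 ≈ 6459 billion.

$6,459 billion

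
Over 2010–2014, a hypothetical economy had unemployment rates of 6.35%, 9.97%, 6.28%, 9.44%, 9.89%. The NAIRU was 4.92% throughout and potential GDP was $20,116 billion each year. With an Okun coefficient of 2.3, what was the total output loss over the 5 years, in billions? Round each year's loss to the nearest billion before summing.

$8,017 billion

Year 2010: gap = -2.3 × (6.35 - 4.92) = -3.289%, loss ≈ 20116 × 3.289/100 ≈ 662.
Year 2011: gap = -2.3 × (9.97 - 4.92) = -11.615%, loss ≈ 20116 × 11.615/100 ≈ 2336.
Year 2012: gap = -2.3 × (6.28 - 4.92) = -3.128%, loss ≈ 20116 × 3.128/100 ≈ 629.
Year 2013: gap = -2.3 × (9.44 - 4.92) = -10.396%, loss ≈ 20116 × 10.396/100 ≈ 2091.
Year 2014: gap = -2.3 × (9.89 - 4.92) = -11.431%, loss ≈ 20116 × 11.431/100 ≈ 2299.
Total lost output = 662 + 2336 + 629 + 2091 + 2299 = 8017 billion.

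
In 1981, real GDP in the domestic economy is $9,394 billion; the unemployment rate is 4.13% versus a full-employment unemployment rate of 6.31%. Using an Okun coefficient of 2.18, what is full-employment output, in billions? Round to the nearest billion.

Unemployment gap = 4.13 - 6.31 = -2.18 points, so output gap = -2.18 × (-2.18) = 4.7524%.
Since Y = Y* × (1 + gap/100), Y* = 9394/1.047524 ≈ 8968 billion.

$8,968 billion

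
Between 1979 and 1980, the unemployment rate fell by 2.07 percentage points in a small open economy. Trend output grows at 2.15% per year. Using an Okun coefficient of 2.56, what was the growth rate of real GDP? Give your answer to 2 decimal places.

7.45%

Growth-rate Okun's law: g_Y = g_Y* - β × Δu.
g_Y = 2.15 - 2.56 × (-2.07) = 2.15 + 5.2992 = 7.4492%, i.e. 7.45% to 2 d.p.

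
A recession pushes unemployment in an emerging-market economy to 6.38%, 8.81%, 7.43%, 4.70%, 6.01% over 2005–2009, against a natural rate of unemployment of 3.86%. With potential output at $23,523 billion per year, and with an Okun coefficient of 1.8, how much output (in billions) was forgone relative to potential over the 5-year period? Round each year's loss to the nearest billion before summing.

$5,941 billion

Year 2005: gap = -1.8 × (6.38 - 3.86) = -4.536%, loss ≈ 23523 × 4.536/100 ≈ 1067.
Year 2006: gap = -1.8 × (8.81 - 3.86) = -8.91%, loss ≈ 23523 × 8.91/100 ≈ 2096.
Year 2007: gap = -1.8 × (7.43 - 3.86) = -6.426%, loss ≈ 23523 × 6.426/100 ≈ 1512.
Year 2008: gap = -1.8 × (4.7 - 3.86) = -1.512%, loss ≈ 23523 × 1.512/100 ≈ 356.
Year 2009: gap = -1.8 × (6.01 - 3.86) = -3.87%, loss ≈ 23523 × 3.87/100 ≈ 910.
Total lost output = 1067 + 2096 + 1512 + 356 + 910 = 5941 billion.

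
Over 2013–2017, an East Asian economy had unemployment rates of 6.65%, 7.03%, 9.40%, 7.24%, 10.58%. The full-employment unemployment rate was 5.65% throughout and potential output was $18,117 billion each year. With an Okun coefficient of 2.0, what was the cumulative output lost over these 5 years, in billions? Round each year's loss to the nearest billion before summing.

$4,583 billion

Year 2013: gap = -2.0 × (6.65 - 5.65) = -2%, loss ≈ 18117 × 2/100 ≈ 362.
Year 2014: gap = -2.0 × (7.03 - 5.65) = -2.76%, loss ≈ 18117 × 2.76/100 ≈ 500.
Year 2015: gap = -2.0 × (9.4 - 5.65) = -7.5%, loss ≈ 18117 × 7.5/100 ≈ 1359.
Year 2016: gap = -2.0 × (7.24 - 5.65) = -3.18%, loss ≈ 18117 × 3.18/100 ≈ 576.
Year 2017: gap = -2.0 × (10.58 - 5.65) = -9.86%, loss ≈ 18117 × 9.86/100 ≈ 1786.
Total lost output = 362 + 500 + 1359 + 576 + 1786 = 4583 billion.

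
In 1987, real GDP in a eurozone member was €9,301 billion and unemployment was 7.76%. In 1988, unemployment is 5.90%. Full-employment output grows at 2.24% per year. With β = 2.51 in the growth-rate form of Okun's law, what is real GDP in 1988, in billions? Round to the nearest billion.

€9,944 billion

Δu = 5.9 - 7.76 = -1.86 points.
Okun's law (growth form): g_Y = g_Y* - β × Δu = 2.24 - 2.51 × (-1.86) = 2.24 + 4.6686 = 6.9086%.
Real GDP in the next year = 9301 × (1 + 6.9086/100) = 9301 × 1.069086 ≈ 9944 billion.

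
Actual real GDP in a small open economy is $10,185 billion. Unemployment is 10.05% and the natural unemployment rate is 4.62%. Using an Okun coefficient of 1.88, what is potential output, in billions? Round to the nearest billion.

$11,343 billion

Unemployment gap = 10.05 - 4.62 = 5.43 points, so output gap = -1.88 × 5.43 = -10.2084%.
Since Y = Y* × (1 + gap/100), Y* = 10185/0.897916 ≈ 11343 billion.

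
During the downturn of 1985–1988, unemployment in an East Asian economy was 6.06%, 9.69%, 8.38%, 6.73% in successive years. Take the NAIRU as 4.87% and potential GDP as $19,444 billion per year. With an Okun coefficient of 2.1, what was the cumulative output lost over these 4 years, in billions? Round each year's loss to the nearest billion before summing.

$4,646 billion

Year 1985: gap = -2.1 × (6.06 - 4.87) = -2.499%, loss ≈ 19444 × 2.499/100 ≈ 486.
Year 1986: gap = -2.1 × (9.69 - 4.87) = -10.122%, loss ≈ 19444 × 10.122/100 ≈ 1968.
Year 1987: gap = -2.1 × (8.38 - 4.87) = -7.371%, loss ≈ 19444 × 7.371/100 ≈ 1433.
Year 1988: gap = -2.1 × (6.73 - 4.87) = -3.906%, loss ≈ 19444 × 3.906/100 ≈ 759.
Total lost output = 486 + 1968 + 1433 + 759 = 4646 billion.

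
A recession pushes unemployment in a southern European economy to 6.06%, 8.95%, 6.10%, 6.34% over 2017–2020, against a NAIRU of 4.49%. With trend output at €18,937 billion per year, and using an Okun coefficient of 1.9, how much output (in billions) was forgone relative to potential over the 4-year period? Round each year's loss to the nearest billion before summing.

Year 2017: gap = -1.9 × (6.06 - 4.49) = -2.983%, loss ≈ 18937 × 2.983/100 ≈ 565.
Year 2018: gap = -1.9 × (8.95 - 4.49) = -8.474%, loss ≈ 18937 × 8.474/100 ≈ 1605.
Year 2019: gap = -1.9 × (6.1 - 4.49) = -3.059%, loss ≈ 18937 × 3.059/100 ≈ 579.
Year 2020: gap = -1.9 × (6.34 - 4.49) = -3.515%, loss ≈ 18937 × 3.515/100 ≈ 666.
Total lost output = 565 + 1605 + 579 + 666 = 3415 billion.

€3,415 billion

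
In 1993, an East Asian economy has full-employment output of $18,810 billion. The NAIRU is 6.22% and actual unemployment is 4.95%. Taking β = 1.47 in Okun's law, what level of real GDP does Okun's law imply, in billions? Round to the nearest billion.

Unemployment gap = 4.95 - 6.22 = -1.27 points, so the output gap is -1.47 × (-1.27) = 1.8669%.
Actual GDP = 18810 × (1 + 1.8669/100) = 18810 × 1.018669 ≈ 19161 billion.

$19,161 billion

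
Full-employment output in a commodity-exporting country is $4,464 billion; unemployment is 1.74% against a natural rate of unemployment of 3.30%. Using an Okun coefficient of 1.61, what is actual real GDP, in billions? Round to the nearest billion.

$4,576 billion

Unemployment gap = 1.74 - 3.3 = -1.56 points, so the output gap is -1.61 × (-1.56) = 2.5116%.
Actual GDP = 4464 × (1 + 2.5116/100) = 4464 × 1.025116 ≈ 4576 billion.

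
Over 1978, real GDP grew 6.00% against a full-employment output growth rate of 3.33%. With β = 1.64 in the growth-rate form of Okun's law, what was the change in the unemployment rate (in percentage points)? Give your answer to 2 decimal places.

Growth-rate Okun's law: g_Y = g_Y* - β × Δu, so Δu = (g_Y* - g_Y)/β.
Δu = (3.33 - 6)/1.64 = -2.67/1.64 = -1.63 percentage points.

-1.63 percentage points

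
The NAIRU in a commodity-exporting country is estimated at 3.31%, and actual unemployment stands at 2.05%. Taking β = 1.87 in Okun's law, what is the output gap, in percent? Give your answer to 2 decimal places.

2.36%

The unemployment gap is 2.05 - 3.31 = -1.26 percentage points.
Okun's law gives an output gap of -1.87 × (-1.26) = 2.3562%, i.e. 2.36% above potential.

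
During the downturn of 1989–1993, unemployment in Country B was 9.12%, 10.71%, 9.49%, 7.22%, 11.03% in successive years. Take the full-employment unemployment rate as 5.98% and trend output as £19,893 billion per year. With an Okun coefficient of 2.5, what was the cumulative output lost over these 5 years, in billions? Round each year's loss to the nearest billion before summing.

£8,788 billion

Year 1989: gap = -2.5 × (9.12 - 5.98) = -7.85%, loss ≈ 19893 × 7.85/100 ≈ 1562.
Year 1990: gap = -2.5 × (10.71 - 5.98) = -11.825%, loss ≈ 19893 × 11.825/100 ≈ 2352.
Year 1991: gap = -2.5 × (9.49 - 5.98) = -8.775%, loss ≈ 19893 × 8.775/100 ≈ 1746.
Year 1992: gap = -2.5 × (7.22 - 5.98) = -3.1%, loss ≈ 19893 × 3.1/100 ≈ 617.
Year 1993: gap = -2.5 × (11.03 - 5.98) = -12.625%, loss ≈ 19893 × 12.625/100 ≈ 2511.
Total lost output = 1562 + 2352 + 1746 + 617 + 2511 = 8788 billion.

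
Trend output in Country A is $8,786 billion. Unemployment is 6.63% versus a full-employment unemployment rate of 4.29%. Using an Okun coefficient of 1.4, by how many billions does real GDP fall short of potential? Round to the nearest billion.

Output gap = -1.4 × (6.63 - 4.29) = -1.4 × 2.34 = -3.276%.
Actual GDP ≈ 8786 × 0.96724 ≈ 8498 billion, so the shortfall is 8786 - 8498 = 288 billion.

$288 billion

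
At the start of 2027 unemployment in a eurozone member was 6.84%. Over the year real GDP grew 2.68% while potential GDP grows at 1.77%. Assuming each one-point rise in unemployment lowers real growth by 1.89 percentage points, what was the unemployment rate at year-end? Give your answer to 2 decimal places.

Growth-rate Okun's law: g_Y = g_Y* - β × Δu, so Δu = (g_Y* - g_Y)/β.
Δu = (1.77 - 2.68)/1.89 = -0.91/1.89 = -0.48 percentage points.
Year-end unemployment = 6.84 - 0.48 = 6.36%.

6.36%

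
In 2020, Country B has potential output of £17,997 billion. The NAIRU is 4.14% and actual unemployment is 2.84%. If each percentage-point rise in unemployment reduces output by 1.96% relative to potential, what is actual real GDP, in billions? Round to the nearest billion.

£18,456 billion

Unemployment gap = 2.84 - 4.14 = -1.3 points, so the output gap is -1.96 × (-1.3) = 2.548%.
Actual GDP = 17997 × (1 + 2.548/100) = 17997 × 1.02548 ≈ 18456 billion.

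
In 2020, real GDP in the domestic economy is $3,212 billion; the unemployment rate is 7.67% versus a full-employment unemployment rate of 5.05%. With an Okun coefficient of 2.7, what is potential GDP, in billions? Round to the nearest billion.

Unemployment gap = 7.67 - 5.05 = 2.62 points, so output gap = -2.7 × 2.62 = -7.074%.
Since Y = Y* × (1 + gap/100), Y* = 3212/0.92926 ≈ 3457 billion.

$3,457 billion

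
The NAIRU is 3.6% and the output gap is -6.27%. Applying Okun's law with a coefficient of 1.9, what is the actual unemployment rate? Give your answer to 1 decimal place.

From Okun's law, u - u* = -(output gap)/β = -(-6.27)/1.9 = 3.3 points.
So u = 3.6 + 3.3 = 6.9%.

6.9%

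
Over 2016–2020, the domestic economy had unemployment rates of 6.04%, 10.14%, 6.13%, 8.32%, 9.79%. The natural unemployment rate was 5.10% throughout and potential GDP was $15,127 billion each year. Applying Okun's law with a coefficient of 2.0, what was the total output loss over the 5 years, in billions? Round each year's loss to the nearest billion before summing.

Year 2016: gap = -2.0 × (6.04 - 5.1) = -1.88%, loss ≈ 15127 × 1.88/100 ≈ 284.
Year 2017: gap = -2.0 × (10.14 - 5.1) = -10.08%, loss ≈ 15127 × 10.08/100 ≈ 1525.
Year 2018: gap = -2.0 × (6.13 - 5.1) = -2.06%, loss ≈ 15127 × 2.06/100 ≈ 312.
Year 2019: gap = -2.0 × (8.32 - 5.1) = -6.44%, loss ≈ 15127 × 6.44/100 ≈ 974.
Year 2020: gap = -2.0 × (9.79 - 5.1) = -9.38%, loss ≈ 15127 × 9.38/100 ≈ 1419.
Total lost output = 284 + 1525 + 312 + 974 + 1419 = 4514 billion.

$4,514 billion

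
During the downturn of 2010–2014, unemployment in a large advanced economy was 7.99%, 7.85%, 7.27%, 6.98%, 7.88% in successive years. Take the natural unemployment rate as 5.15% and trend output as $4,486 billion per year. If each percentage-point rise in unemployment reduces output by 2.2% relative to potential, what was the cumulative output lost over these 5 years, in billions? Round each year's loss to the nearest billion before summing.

Year 2010: gap = -2.2 × (7.99 - 5.15) = -6.248%, loss ≈ 4486 × 6.248/100 ≈ 280.
Year 2011: gap = -2.2 × (7.85 - 5.15) = -5.94%, loss ≈ 4486 × 5.94/100 ≈ 266.
Year 2012: gap = -2.2 × (7.27 - 5.15) = -4.664%, loss ≈ 4486 × 4.664/100 ≈ 209.
Year 2013: gap = -2.2 × (6.98 - 5.15) = -4.026%, loss ≈ 4486 × 4.026/100 ≈ 181.
Year 2014: gap = -2.2 × (7.88 - 5.15) = -6.006%, loss ≈ 4486 × 6.006/100 ≈ 269.
Total lost output = 280 + 266 + 209 + 181 + 269 = 1205 billion.

$1,205 billion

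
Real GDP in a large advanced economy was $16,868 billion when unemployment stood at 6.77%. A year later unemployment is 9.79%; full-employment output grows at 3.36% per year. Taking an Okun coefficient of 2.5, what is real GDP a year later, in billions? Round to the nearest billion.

$16,161 billion

Δu = 9.79 - 6.77 = 3.02 points.
Okun's law (growth form): g_Y = g_Y* - β × Δu = 3.36 - 2.5 × (3.02) = 3.36 - 7.55 = -4.19%.
Real GDP in the next year = 16868 × (1 - 4.19/100) = 16868 × 0.9581 ≈ 16161 billion.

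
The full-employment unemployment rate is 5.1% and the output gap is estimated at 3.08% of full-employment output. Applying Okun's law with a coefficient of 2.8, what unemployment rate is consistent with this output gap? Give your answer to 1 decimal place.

From Okun's law, u - u* = -(output gap)/β = -(3.08)/2.8 = -1.1 points.
So u = 5.1 - 1.1 = 4.0%.

4.0%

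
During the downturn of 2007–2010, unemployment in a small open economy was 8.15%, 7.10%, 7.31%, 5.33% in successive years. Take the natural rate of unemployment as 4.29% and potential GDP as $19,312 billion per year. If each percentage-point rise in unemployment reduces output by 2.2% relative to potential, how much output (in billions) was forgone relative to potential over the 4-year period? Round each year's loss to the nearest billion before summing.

$4,559 billion

Year 2007: gap = -2.2 × (8.15 - 4.29) = -8.492%, loss ≈ 19312 × 8.492/100 ≈ 1640.
Year 2008: gap = -2.2 × (7.1 - 4.29) = -6.182%, loss ≈ 19312 × 6.182/100 ≈ 1194.
Year 2009: gap = -2.2 × (7.31 - 4.29) = -6.644%, loss ≈ 19312 × 6.644/100 ≈ 1283.
Year 2010: gap = -2.2 × (5.33 - 4.29) = -2.288%, loss ≈ 19312 × 2.288/100 ≈ 442.
Total lost output = 1640 + 1194 + 1283 + 442 = 4559 billion.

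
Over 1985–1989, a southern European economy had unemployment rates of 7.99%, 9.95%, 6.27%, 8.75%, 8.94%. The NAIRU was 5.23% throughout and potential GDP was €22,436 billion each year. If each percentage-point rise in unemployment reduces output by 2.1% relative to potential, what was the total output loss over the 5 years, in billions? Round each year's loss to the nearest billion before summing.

Year 1985: gap = -2.1 × (7.99 - 5.23) = -5.796%, loss ≈ 22436 × 5.796/100 ≈ 1300.
Year 1986: gap = -2.1 × (9.95 - 5.23) = -9.912%, loss ≈ 22436 × 9.912/100 ≈ 2224.
Year 1987: gap = -2.1 × (6.27 - 5.23) = -2.184%, loss ≈ 22436 × 2.184/100 ≈ 490.
Year 1988: gap = -2.1 × (8.75 - 5.23) = -7.392%, loss ≈ 22436 × 7.392/100 ≈ 1658.
Year 1989: gap = -2.1 × (8.94 - 5.23) = -7.791%, loss ≈ 22436 × 7.791/100 ≈ 1748.
Total lost output = 1300 + 2224 + 490 + 1658 + 1748 = 7420 billion.

€7,420 billion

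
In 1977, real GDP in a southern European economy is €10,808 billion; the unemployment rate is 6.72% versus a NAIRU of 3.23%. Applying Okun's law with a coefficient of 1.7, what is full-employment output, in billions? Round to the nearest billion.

Unemployment gap = 6.72 - 3.23 = 3.49 points, so output gap = -1.7 × 3.49 = -5.933%.
Since Y = Y* × (1 + gap/100), Y* = 10808/0.94067 ≈ 11490 billion.

€11,490 billion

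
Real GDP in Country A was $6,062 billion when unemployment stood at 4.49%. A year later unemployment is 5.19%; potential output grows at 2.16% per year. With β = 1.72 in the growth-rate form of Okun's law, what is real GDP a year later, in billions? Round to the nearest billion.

Δu = 5.19 - 4.49 = 0.7 points.
Okun's law (growth form): g_Y = g_Y* - β × Δu = 2.16 - 1.72 × (0.70) = 2.16 - 1.204 = 0.956%.
Real GDP in the next year = 6062 × (1 + 0.956/100) = 6062 × 1.00956 ≈ 6120 billion.

$6,120 billion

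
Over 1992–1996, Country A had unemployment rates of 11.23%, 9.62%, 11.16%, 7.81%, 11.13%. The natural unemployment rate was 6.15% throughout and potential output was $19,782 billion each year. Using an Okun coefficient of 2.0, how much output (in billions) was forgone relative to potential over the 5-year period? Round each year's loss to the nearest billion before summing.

Year 1992: gap = -2.0 × (11.23 - 6.15) = -10.16%, loss ≈ 19782 × 10.16/100 ≈ 2010.
Year 1993: gap = -2.0 × (9.62 - 6.15) = -6.94%, loss ≈ 19782 × 6.94/100 ≈ 1373.
Year 1994: gap = -2.0 × (11.16 - 6.15) = -10.02%, loss ≈ 19782 × 10.02/100 ≈ 1982.
Year 1995: gap = -2.0 × (7.81 - 6.15) = -3.32%, loss ≈ 19782 × 3.32/100 ≈ 657.
Year 1996: gap = -2.0 × (11.13 - 6.15) = -9.96%, loss ≈ 19782 × 9.96/100 ≈ 1970.
Total lost output = 2010 + 1373 + 1982 + 657 + 1970 = 7992 billion.

$7,992 billion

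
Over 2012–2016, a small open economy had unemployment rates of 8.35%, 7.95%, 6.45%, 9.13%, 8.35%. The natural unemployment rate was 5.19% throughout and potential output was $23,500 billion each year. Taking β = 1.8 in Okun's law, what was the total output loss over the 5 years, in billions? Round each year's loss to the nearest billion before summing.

Year 2012: gap = -1.8 × (8.35 - 5.19) = -5.688%, loss ≈ 23500 × 5.688/100 ≈ 1337.
Year 2013: gap = -1.8 × (7.95 - 5.19) = -4.968%, loss ≈ 23500 × 4.968/100 ≈ 1167.
Year 2014: gap = -1.8 × (6.45 - 5.19) = -2.268%, loss ≈ 23500 × 2.268/100 ≈ 533.
Year 2015: gap = -1.8 × (9.13 - 5.19) = -7.092%, loss ≈ 23500 × 7.092/100 ≈ 1667.
Year 2016: gap = -1.8 × (8.35 - 5.19) = -5.688%, loss ≈ 23500 × 5.688/100 ≈ 1337.
Total lost output = 1337 + 1167 + 533 + 1667 + 1337 = 6041 billion.

$6,041 billion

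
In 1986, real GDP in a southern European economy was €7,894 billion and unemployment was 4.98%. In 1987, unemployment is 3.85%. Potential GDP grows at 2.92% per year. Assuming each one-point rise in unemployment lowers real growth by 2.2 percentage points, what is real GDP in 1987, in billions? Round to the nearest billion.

€8,321 billion

Δu = 3.85 - 4.98 = -1.13 points.
Okun's law (growth form): g_Y = g_Y* - β × Δu = 2.92 - 2.2 × (-1.13) = 2.92 + 2.486 = 5.406%.
Real GDP in the next year = 7894 × (1 + 5.406/100) = 7894 × 1.05406 ≈ 8321 billion.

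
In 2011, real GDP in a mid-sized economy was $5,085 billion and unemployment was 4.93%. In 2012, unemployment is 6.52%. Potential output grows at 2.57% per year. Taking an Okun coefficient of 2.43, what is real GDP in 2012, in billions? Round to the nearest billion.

Δu = 6.52 - 4.93 = 1.59 points.
Okun's law (growth form): g_Y = g_Y* - β × Δu = 2.57 - 2.43 × (1.59) = 2.57 - 3.8637 = -1.2937%.
Real GDP in the next year = 5085 × (1 - 1.2937/100) = 5085 × 0.987063 ≈ 5019 billion.

$5,019 billion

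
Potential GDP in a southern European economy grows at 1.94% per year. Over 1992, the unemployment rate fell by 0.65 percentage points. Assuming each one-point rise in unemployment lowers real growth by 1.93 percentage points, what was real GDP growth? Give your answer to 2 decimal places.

Growth-rate Okun's law: g_Y = g_Y* - β × Δu.
g_Y = 1.94 - 1.93 × (-0.65) = 1.94 + 1.2545 = 3.1945%, i.e. 3.19% to 2 d.p.

3.19%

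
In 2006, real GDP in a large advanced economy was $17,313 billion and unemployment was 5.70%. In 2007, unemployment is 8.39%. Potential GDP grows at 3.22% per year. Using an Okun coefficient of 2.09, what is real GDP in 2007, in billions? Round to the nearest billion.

$16,897 billion

Δu = 8.39 - 5.7 = 2.69 points.
Okun's law (growth form): g_Y = g_Y* - β × Δu = 3.22 - 2.09 × (2.69) = 3.22 - 5.6221 = -2.4021%.
Real GDP in the next year = 17313 × (1 - 2.4021/100) = 17313 × 0.975979 ≈ 16897 billion.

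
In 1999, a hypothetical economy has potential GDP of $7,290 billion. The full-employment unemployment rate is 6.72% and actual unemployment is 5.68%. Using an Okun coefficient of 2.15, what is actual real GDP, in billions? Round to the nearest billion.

$7,453 billion

Unemployment gap = 5.68 - 6.72 = -1.04 points, so the output gap is -2.15 × (-1.04) = 2.236%.
Actual GDP = 7290 × (1 + 2.236/100) = 7290 × 1.02236 ≈ 7453 billion.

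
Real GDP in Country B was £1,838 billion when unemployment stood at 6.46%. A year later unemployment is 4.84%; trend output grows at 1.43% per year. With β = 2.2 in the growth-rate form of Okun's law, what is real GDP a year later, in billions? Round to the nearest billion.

Δu = 4.84 - 6.46 = -1.62 points.
Okun's law (growth form): g_Y = g_Y* - β × Δu = 1.43 - 2.2 × (-1.62) = 1.43 + 3.564 = 4.994%.
Real GDP in the next year = 1838 × (1 + 4.994/100) = 1838 × 1.04994 ≈ 1930 billion.

£1,930 billion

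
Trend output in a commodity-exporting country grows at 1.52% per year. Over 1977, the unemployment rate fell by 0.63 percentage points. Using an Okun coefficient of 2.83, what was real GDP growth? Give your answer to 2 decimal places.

3.30%

Growth-rate Okun's law: g_Y = g_Y* - β × Δu.
g_Y = 1.52 - 2.83 × (-0.63) = 1.52 + 1.7829 = 3.3029%, i.e. 3.30% to 2 d.p.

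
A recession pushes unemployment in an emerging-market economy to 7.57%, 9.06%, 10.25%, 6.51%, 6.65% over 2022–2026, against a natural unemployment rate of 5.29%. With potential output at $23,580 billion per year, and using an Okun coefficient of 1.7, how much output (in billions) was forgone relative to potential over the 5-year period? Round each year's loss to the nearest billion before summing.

Year 2022: gap = -1.7 × (7.57 - 5.29) = -3.876%, loss ≈ 23580 × 3.876/100 ≈ 914.
Year 2023: gap = -1.7 × (9.06 - 5.29) = -6.409%, loss ≈ 23580 × 6.409/100 ≈ 1511.
Year 2024: gap = -1.7 × (10.25 - 5.29) = -8.432%, loss ≈ 23580 × 8.432/100 ≈ 1988.
Year 2025: gap = -1.7 × (6.51 - 5.29) = -2.074%, loss ≈ 23580 × 2.074/100 ≈ 489.
Year 2026: gap = -1.7 × (6.65 - 5.29) = -2.312%, loss ≈ 23580 × 2.312/100 ≈ 545.
Total lost output = 914 + 1511 + 1988 + 489 + 545 = 5447 billion.

$5,447 billion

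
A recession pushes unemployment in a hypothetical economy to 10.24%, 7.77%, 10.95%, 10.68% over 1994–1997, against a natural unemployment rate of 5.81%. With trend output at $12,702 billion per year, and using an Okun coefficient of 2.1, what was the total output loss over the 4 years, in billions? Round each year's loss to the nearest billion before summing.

Year 1994: gap = -2.1 × (10.24 - 5.81) = -9.303%, loss ≈ 12702 × 9.303/100 ≈ 1182.
Year 1995: gap = -2.1 × (7.77 - 5.81) = -4.116%, loss ≈ 12702 × 4.116/100 ≈ 523.
Year 1996: gap = -2.1 × (10.95 - 5.81) = -10.794%, loss ≈ 12702 × 10.794/100 ≈ 1371.
Year 1997: gap = -2.1 × (10.68 - 5.81) = -10.227%, loss ≈ 12702 × 10.227/100 ≈ 1299.
Total lost output = 1182 + 523 + 1371 + 1299 = 4375 billion.

$4,375 billion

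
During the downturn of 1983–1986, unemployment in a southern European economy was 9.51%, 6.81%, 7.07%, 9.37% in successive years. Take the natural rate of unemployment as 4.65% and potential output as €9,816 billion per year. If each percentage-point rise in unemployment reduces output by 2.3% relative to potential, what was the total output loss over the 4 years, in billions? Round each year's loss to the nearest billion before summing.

Year 1983: gap = -2.3 × (9.51 - 4.65) = -11.178%, loss ≈ 9816 × 11.178/100 ≈ 1097.
Year 1984: gap = -2.3 × (6.81 - 4.65) = -4.968%, loss ≈ 9816 × 4.968/100 ≈ 488.
Year 1985: gap = -2.3 × (7.07 - 4.65) = -5.566%, loss ≈ 9816 × 5.566/100 ≈ 546.
Year 1986: gap = -2.3 × (9.37 - 4.65) = -10.856%, loss ≈ 9816 × 10.856/100 ≈ 1066.
Total lost output = 1097 + 488 + 546 + 1066 = 3197 billion.

€3,197 billion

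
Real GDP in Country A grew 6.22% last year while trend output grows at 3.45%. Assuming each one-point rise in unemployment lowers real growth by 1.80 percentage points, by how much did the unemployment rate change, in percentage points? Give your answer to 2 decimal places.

-1.54 percentage points

Growth-rate Okun's law: g_Y = g_Y* - β × Δu, so Δu = (g_Y* - g_Y)/β.
Δu = (3.45 - 6.22)/1.80 = -2.77/1.80 = -1.54 percentage points.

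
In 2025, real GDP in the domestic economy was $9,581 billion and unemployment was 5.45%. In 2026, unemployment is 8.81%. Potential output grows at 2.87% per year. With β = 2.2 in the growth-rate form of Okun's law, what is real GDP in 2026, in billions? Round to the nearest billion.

$9,148 billion

Δu = 8.81 - 5.45 = 3.36 points.
Okun's law (growth form): g_Y = g_Y* - β × Δu = 2.87 - 2.2 × (3.36) = 2.87 - 7.392 = -4.522%.
Real GDP in the next year = 9581 × (1 - 4.522/100) = 9581 × 0.95478 ≈ 9148 billion.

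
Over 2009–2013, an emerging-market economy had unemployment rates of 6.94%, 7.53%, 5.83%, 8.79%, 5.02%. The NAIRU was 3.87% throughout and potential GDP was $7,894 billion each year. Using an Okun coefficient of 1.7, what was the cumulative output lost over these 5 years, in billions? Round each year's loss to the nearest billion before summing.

Year 2009: gap = -1.7 × (6.94 - 3.87) = -5.219%, loss ≈ 7894 × 5.219/100 ≈ 412.
Year 2010: gap = -1.7 × (7.53 - 3.87) = -6.222%, loss ≈ 7894 × 6.222/100 ≈ 491.
Year 2011: gap = -1.7 × (5.83 - 3.87) = -3.332%, loss ≈ 7894 × 3.332/100 ≈ 263.
Year 2012: gap = -1.7 × (8.79 - 3.87) = -8.364%, loss ≈ 7894 × 8.364/100 ≈ 660.
Year 2013: gap = -1.7 × (5.02 - 3.87) = -1.955%, loss ≈ 7894 × 1.955/100 ≈ 154.
Total lost output = 412 + 491 + 263 + 660 + 154 = 1980 billion.

$1,980 billion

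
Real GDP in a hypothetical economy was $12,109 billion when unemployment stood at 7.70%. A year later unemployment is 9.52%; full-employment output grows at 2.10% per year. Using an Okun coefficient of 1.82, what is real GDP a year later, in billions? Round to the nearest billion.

Δu = 9.52 - 7.7 = 1.82 points.
Okun's law (growth form): g_Y = g_Y* - β × Δu = 2.10 - 1.82 × (1.82) = 2.1 - 3.3124 = -1.2124%.
Real GDP in the next year = 12109 × (1 - 1.2124/100) = 12109 × 0.987876 ≈ 11962 billion.

$11,962 billion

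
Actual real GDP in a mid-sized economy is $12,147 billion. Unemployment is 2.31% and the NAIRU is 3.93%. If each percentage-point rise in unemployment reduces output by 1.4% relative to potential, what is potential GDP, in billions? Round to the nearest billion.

$11,878 billion

Unemployment gap = 2.31 - 3.93 = -1.62 points, so output gap = -1.4 × (-1.62) = 2.268%.
Since Y = Y* × (1 + gap/100), Y* = 12147/1.02268 ≈ 11878 billion.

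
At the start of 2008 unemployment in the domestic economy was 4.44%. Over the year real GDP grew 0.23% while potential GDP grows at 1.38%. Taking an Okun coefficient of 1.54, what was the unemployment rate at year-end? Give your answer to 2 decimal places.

Growth-rate Okun's law: g_Y = g_Y* - β × Δu, so Δu = (g_Y* - g_Y)/β.
Δu = (1.38 - 0.23)/1.54 = 1.15/1.54 = 0.75 percentage points.
Year-end unemployment = 4.44 + 0.75 = 5.19%.

5.19%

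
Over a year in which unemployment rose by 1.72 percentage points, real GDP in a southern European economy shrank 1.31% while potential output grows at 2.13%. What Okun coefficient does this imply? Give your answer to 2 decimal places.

β ≈ 2.00

Growth form: g_Y = g_Y* - β × Δu, so β = (g_Y* - g_Y)/Δu.
β = (2.13 + 1.31)/1.72 = 3.44/1.72 = 2.00.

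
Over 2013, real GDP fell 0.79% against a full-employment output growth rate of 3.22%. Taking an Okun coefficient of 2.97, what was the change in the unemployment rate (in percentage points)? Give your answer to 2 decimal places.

Growth-rate Okun's law: g_Y = g_Y* - β × Δu, so Δu = (g_Y* - g_Y)/β.
Δu = (3.22 + 0.79)/2.97 = 4.01/2.97 = 1.35 percentage points.

1.35 percentage points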